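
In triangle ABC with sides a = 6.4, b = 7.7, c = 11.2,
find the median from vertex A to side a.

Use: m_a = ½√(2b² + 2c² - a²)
m_a = ½√(2·7.7² + 2·11.2² - 6.4²)
m_a = ½√(118.58 + 250.88 - 40.96) = ½√328.5 = 9.062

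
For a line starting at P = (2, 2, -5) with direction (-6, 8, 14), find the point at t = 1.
P(1) = (2 + (-6)(1), 2 + 8(1), -5 + 14(1)) = (-4, 10, 9)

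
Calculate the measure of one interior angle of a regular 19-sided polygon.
Interior angle of a regular n-gon = (n-2)*180/n
Interior angle = (19-2)*180/19
Interior angle = 17*180/19
Interior angle = 3060/19
Interior angle = 161.05 degrees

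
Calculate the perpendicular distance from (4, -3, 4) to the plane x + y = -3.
d = |1(4) + 1(-3) + 0(4) - (-3)| / √(1² + 1² + 0²) = 4/√2 = 2.828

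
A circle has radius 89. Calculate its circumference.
Circumference = 2 * pi * r
Circumference = 2 * pi * 89
Circumference = 559.20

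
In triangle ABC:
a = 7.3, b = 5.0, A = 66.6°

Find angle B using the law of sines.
sin(B)/b = sin(A)/a
sin(B) = b·sin(A)/a = 5.0·sin(66.6°)/7.3 = 0.628599
B = arcsin(0.628599) = 38.95°  (b ≤ a, so B ≤ A and the acute solution is unique)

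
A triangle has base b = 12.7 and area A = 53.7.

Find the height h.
A = ½bh  →  h = 2A/b
h = 2·53.7/12.7 = 8.457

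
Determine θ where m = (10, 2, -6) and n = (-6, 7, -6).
m·n = -10, |m|² = 140, |n|² = 121
cos θ = -10/√16940 ≈ -0.07683
θ ≈ 94.41°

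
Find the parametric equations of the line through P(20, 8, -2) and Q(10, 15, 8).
Direction vector d = Q - P = (-10, 7, 10)
x = 20 - 10t, y = 8 + 7t, z = -2 + 10t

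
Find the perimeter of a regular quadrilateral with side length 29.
Perimeter = number of sides * side length
Perimeter = 4 * 29
Perimeter = 116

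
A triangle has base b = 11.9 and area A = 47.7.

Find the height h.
A = ½bh  →  h = 2A/b
h = 2·47.7/11.9 = 8.017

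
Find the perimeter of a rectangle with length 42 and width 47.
Perimeter = 2 * (length + width)
Perimeter = 2 * (42 + 47)
Perimeter = 2 * 89
Perimeter = 178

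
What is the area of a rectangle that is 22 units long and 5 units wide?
Area = length * width
Area = 22 * 5
Area = 110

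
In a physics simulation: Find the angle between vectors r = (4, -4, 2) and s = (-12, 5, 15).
r·s = -38, |r|² = 36, |s|² = 394
cos θ = -38/√14184 ≈ -0.3191
θ ≈ 108.6°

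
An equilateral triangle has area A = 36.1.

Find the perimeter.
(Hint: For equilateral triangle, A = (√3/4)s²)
A = (√3/4)s²  →  s² = 4A/√3 = 4·36.1/√3 = 83.3694
s = 9.13068
Perimeter = 3s = 27.39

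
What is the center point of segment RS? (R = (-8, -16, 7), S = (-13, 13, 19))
Midpoint = ((-8-13)/2, (-16+13)/2, (7+19)/2) = (-10.5, -1.5, 13)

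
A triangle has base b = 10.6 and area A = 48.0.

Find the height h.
A = ½bh  →  h = 2A/b
h = 2·48.0/10.6 = 9.057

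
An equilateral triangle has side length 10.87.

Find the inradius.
For an equilateral triangle, r = s/(2√3) where s is the side.
r = 10.87/(2√3) = 10.87/3.464102 = 3.138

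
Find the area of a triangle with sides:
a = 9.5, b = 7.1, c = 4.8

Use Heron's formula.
s = (a+b+c)/2 = (9.5+7.1+4.8)/2 = 10.7
A = √(s(s-a)(s-b)(s-c)) = √(10.7·1.2·3.6·5.9)
A = √272.722 = 16.51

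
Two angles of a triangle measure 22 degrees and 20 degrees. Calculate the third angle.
Sum of angles in a triangle = 180 degrees
Third angle = 180 - 22 - 20
Third angle = 138 degrees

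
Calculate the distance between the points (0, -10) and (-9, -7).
Using the distance formula: d = sqrt((x₂-x₁)² + (y₂-y₁)²)
dx = (-9) - 0 = -9
dy = (-7) - (-10) = 3
d = sqrt((-9)² + 3²) = sqrt(81 + 9) = sqrt(90) = 9.49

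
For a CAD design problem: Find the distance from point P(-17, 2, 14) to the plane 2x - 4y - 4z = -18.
d = |2(-17) + (-4)(2) + (-4)(14) - (-18)| / √(2² + (-4)² + (-4)²) = 80/√36 = 13.33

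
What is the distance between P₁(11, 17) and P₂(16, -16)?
Using the distance formula: d = sqrt((x₂-x₁)² + (y₂-y₁)²)
dx = 16 - 11 = 5
dy = (-16) - 17 = -33
d = sqrt(5² + (-33)²) = sqrt(25 + 1089) = sqrt(1114) = 33.38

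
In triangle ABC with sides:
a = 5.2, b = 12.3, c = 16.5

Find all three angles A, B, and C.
By the law of cosines:
cos(A) = (b² + c² - a²)/(2bc) = 0.976842  →  A = 12.35°
cos(B) = (a² + c² - b²)/(2ac) = 0.862471  →  B = 30.4°
cos(C) = (a² + b² - c²)/(2ab) = -0.734209  →  C = 137.2°
Check: A + B + C = 180.0° ✓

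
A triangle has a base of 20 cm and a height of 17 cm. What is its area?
Area = (1/2) * base * height
Area = (1/2) * 20 * 17
Area = 170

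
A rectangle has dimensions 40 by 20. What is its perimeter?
Perimeter = 2 * (length + width)
Perimeter = 2 * (40 + 20)
Perimeter = 2 * 60
Perimeter = 120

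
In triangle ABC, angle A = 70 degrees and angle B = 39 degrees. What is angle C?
Sum of angles in a triangle = 180 degrees
Third angle = 180 - 70 - 39
Third angle = 71 degrees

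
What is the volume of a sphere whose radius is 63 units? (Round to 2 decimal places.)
Volume = (4/3) * pi * r³
Volume = (4/3) * pi * 63³
Volume = (4/3) * pi * 250047
Volume = 1047394.42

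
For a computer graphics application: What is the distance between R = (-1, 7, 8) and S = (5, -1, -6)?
d = √[(6)² + (-8)² + (-14)²] = √296 = 17.2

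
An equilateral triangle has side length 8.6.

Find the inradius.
For an equilateral triangle, r = s/(2√3) where s is the side.
r = 8.6/(2√3) = 8.6/3.464102 = 2.483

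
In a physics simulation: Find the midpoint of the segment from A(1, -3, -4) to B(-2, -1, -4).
Midpoint = ((1-2)/2, (-3-1)/2, (-4-4)/2) = (-0.5, -2, -4)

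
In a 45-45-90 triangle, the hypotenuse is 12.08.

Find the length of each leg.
In a 45-45-90 triangle, hypotenuse = leg·√2  →  leg = hypotenuse/√2
leg = 12.08/√2 = 8.542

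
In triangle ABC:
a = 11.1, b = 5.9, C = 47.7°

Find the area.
Using A = ½ab·sin(C):
A = ½·11.1·5.9·sin(47.7°) = ½·65.49·0.739631 = 24.22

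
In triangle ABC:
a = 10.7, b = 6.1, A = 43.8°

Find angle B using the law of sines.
sin(B)/b = sin(A)/a
sin(B) = b·sin(A)/a = 6.1·sin(43.8°)/10.7 = 0.394586
B = arcsin(0.394586) = 23.24°  (b ≤ a, so B ≤ A and the acute solution is unique)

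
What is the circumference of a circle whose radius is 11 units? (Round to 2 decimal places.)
Circumference = 2 * pi * r
Circumference = 2 * pi * 11
Circumference = 69.12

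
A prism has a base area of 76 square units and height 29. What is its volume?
Volume = base area * height
Volume = 76 * 29
Volume = 2204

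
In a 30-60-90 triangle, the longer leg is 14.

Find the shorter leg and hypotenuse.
In a 30-60-90 triangle, sides are in ratio 1 : √3 : 2.
Long leg = short leg·√3  →  short leg = 14/√3 = 8.083
Hypotenuse = 2·(short leg) = 2·14/√3 = 16.17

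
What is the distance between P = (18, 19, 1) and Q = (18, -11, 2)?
d = √[(0)² + (-30)² + (1)²] = √901 = 30.02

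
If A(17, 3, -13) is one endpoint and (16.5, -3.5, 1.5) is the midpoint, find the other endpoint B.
B = (2×16.5 - 17, 2×(-3.5) - 3, 2×1.5 - (-13)) = (16, -10, 16)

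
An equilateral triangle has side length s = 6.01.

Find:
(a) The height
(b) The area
(a) Height h = s·√3/2 = 6.01·√3/2 = 5.205
(b) Area = (√3/4)·s² = (√3/4)·6.01² = (√3/4)·36.1201 = 15.64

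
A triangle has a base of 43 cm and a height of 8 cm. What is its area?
Area = (1/2) * base * height
Area = (1/2) * 43 * 8
Area = 172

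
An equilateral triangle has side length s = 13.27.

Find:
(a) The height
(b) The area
(a) Height h = s·√3/2 = 13.27·√3/2 = 11.49
(b) Area = (√3/4)·s² = (√3/4)·13.27² = (√3/4)·176.093 = 76.25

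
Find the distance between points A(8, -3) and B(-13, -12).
Using the distance formula: d = sqrt((x₂-x₁)² + (y₂-y₁)²)
dx = (-13) - 8 = -21
dy = (-12) - (-3) = -9
d = sqrt((-21)² + (-9)²) = sqrt(441 + 81) = sqrt(522) = 22.85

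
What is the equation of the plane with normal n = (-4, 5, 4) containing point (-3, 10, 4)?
d = n·P = (-4)(-3) + (5)(10) + (4)(4) = 78
Plane: -4x + 5y + 4z = 78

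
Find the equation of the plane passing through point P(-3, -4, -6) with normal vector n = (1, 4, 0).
d = n·P = (1)(-3) + (4)(-4) + (0)(-6) = -19
Plane: x + 4y = -19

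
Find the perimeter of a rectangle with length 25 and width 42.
Perimeter = 2 * (length + width)
Perimeter = 2 * (25 + 42)
Perimeter = 2 * 67
Perimeter = 134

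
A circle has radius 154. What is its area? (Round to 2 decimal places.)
Area = pi * r²
Area = pi * 154²
Area = pi * 23716
Area = 74506.01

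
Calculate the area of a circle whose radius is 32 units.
Area = pi * r²
Area = pi * 32²
Area = pi * 1024
Area = 3216.99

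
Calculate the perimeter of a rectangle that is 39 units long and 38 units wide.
Perimeter = 2 * (length + width)
Perimeter = 2 * (39 + 38)
Perimeter = 2 * 77
Perimeter = 154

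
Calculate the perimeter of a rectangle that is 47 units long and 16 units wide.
Perimeter = 2 * (length + width)
Perimeter = 2 * (47 + 16)
Perimeter = 2 * 63
Perimeter = 126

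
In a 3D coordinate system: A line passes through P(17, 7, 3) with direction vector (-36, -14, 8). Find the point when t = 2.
P(2) = (17 + (-36)(2), 7 + (-14)(2), 3 + 8(2)) = (-55, -21, 19)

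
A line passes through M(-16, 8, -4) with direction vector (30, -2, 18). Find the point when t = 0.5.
P(0.5) = (-16 + 30(0.5), 8 + (-2)(0.5), -4 + 18(0.5)) = (-1, 7, 5)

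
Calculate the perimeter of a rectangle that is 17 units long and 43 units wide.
Perimeter = 2 * (length + width)
Perimeter = 2 * (17 + 43)
Perimeter = 2 * 60
Perimeter = 120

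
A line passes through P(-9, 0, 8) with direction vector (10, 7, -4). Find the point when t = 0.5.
P(0.5) = (-9 + 10(0.5), 0 + 7(0.5), 8 + (-4)(0.5)) = (-4, 3.5, 6)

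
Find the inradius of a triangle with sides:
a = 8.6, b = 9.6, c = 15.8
s = (a+b+c)/2 = (8.6+9.6+15.8)/2 = 17
Area = √(s(s-a)(s-b)(s-c)) = √(17·8.4·7.4·1.2) = 35.6099
r = Area/s = 35.6099/17 = 2.095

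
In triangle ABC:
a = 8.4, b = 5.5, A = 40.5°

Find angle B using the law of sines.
sin(B)/b = sin(A)/a
sin(B) = b·sin(A)/a = 5.5·sin(40.5°)/8.4 = 0.425234
B = arcsin(0.425234) = 25.17°  (b ≤ a, so B ≤ A and the acute solution is unique)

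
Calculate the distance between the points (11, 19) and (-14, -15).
Using the distance formula: d = sqrt((x₂-x₁)² + (y₂-y₁)²)
dx = (-14) - 11 = -25
dy = (-15) - 19 = -34
d = sqrt((-25)² + (-34)²) = sqrt(625 + 1156) = sqrt(1781) = 42.20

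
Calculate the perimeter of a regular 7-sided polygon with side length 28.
Perimeter = number of sides * side length
Perimeter = 7 * 28
Perimeter = 196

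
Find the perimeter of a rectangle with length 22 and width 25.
Perimeter = 2 * (length + width)
Perimeter = 2 * (22 + 25)
Perimeter = 2 * 47
Perimeter = 94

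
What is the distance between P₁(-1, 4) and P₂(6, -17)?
Using the distance formula: d = sqrt((x₂-x₁)² + (y₂-y₁)²)
dx = 6 - (-1) = 7
dy = (-17) - 4 = -21
d = sqrt(7² + (-21)²) = sqrt(49 + 441) = sqrt(490) = 22.14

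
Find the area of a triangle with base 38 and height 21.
Area = (1/2) * base * height
Area = (1/2) * 38 * 21
Area = 399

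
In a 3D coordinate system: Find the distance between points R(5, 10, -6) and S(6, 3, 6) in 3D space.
d = √[(1)² + (-7)² + (12)²] = √194 = 13.93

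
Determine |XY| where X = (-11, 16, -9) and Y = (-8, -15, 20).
d = √[(3)² + (-31)² + (29)²] = √1811 = 42.56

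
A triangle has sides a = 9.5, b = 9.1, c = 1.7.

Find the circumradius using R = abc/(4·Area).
s = (a+b+c)/2 = 10.15
Area = √(s(s-a)(s-b)(s-c)) = √(10.15·0.65·1.05·8.45) = 7.6509
R = abc/(4·Area) = (9.5·9.1·1.7)/(4·7.6509) = 146.965/30.6036 = 4.802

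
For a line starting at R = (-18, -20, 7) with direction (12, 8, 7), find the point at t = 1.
P(1) = (-18 + 12(1), -20 + 8(1), 7 + 7(1)) = (-6, -12, 14)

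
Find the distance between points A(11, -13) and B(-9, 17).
Using the distance formula: d = sqrt((x₂-x₁)² + (y₂-y₁)²)
dx = (-9) - 11 = -20
dy = 17 - (-13) = 30
d = sqrt((-20)² + 30²) = sqrt(400 + 900) = sqrt(1300) = 36.06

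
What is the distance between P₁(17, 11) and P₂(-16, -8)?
Using the distance formula: d = sqrt((x₂-x₁)² + (y₂-y₁)²)
dx = (-16) - 17 = -33
dy = (-8) - 11 = -19
d = sqrt((-33)² + (-19)²) = sqrt(1089 + 361) = sqrt(1450) = 38.08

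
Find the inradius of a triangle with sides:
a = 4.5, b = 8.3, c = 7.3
s = (a+b+c)/2 = (4.5+8.3+7.3)/2 = 10.05
Area = √(s(s-a)(s-b)(s-c)) = √(10.05·5.55·1.75·2.75) = 16.3838
r = Area/s = 16.3838/10.05 = 1.63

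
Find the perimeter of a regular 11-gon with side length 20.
Perimeter = number of sides * side length
Perimeter = 11 * 20
Perimeter = 220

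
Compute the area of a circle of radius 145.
Area = pi * r²
Area = pi * 145²
Area = pi * 21025
Area = 66051.99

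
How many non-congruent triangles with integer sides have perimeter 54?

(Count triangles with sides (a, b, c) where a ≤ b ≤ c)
With a ≤ b ≤ c and a + b + c = 54, the triangle inequality a + b > c gives c < 54/2, so c ≤ 26.
Iterate a from 1 to ⌊p/3⌋ = 18; for each a, b ranges from a to ⌊(p−a)/2⌋ with c = p − a − b, keeping only c ≥ b.
Triples: (2, 26, 26), (3, 25, 26), (4, 24, 26), …
Count = 61 triangles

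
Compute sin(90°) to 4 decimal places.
sin(90 degrees) = 1
Decimal approximation: 1.0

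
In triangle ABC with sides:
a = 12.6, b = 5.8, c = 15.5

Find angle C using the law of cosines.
cos(C) = (a² + b² - c²)/(2ab)
cos(C) = (12.6² + 5.8² - 15.5²)/(2·12.6·5.8) = -47.85/146.16 = -0.327381
C = arccos(-0.327381) = 109.1°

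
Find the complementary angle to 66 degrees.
Complementary angles sum to 90 degrees.
Other angle = 90 - 66
Other angle = 24 degrees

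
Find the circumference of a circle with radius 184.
Circumference = 2 * pi * r
Circumference = 2 * pi * 184
Circumference = 1156.11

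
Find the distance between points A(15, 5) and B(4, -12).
Using the distance formula: d = sqrt((x₂-x₁)² + (y₂-y₁)²)
dx = 4 - 15 = -11
dy = (-12) - 5 = -17
d = sqrt((-11)² + (-17)²) = sqrt(121 + 289) = sqrt(410) = 20.25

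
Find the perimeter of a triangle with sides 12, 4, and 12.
Perimeter = sum of all sides
Perimeter = 12 + 4 + 12
Perimeter = 28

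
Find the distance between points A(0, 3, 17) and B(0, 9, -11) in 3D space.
d = √[(0)² + (6)² + (-28)²] = √820 = 28.64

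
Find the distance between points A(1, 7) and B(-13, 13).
Using the distance formula: d = sqrt((x₂-x₁)² + (y₂-y₁)²)
dx = (-13) - 1 = -14
dy = 13 - 7 = 6
d = sqrt((-14)² + 6²) = sqrt(196 + 36) = sqrt(232) = 15.23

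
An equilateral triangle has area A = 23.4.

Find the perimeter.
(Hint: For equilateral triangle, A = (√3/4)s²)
A = (√3/4)s²  →  s² = 4A/√3 = 4·23.4/√3 = 54.04
s = 7.35119
Perimeter = 3s = 22.05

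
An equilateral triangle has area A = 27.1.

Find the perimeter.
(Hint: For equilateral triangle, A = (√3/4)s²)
A = (√3/4)s²  →  s² = 4A/√3 = 4·27.1/√3 = 62.5848
s = 7.91105
Perimeter = 3s = 23.73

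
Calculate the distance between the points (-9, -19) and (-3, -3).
Using the distance formula: d = sqrt((x₂-x₁)² + (y₂-y₁)²)
dx = (-3) - (-9) = 6
dy = (-3) - (-19) = 16
d = sqrt(6² + 16²) = sqrt(36 + 256) = sqrt(292) = 17.09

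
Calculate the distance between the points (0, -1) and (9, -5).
Using the distance formula: d = sqrt((x₂-x₁)² + (y₂-y₁)²)
dx = 9 - 0 = 9
dy = (-5) - (-1) = -4
d = sqrt(9² + (-4)²) = sqrt(81 + 16) = sqrt(97) = 9.85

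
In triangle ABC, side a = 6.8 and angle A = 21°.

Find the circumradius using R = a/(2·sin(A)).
R = a/(2·sin(A)) = 6.8/(2·sin(21°))
R = 6.8/(2·0.358368) = 6.8/0.716736 = 9.487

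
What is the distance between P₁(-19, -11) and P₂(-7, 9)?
Using the distance formula: d = sqrt((x₂-x₁)² + (y₂-y₁)²)
dx = (-7) - (-19) = 12
dy = 9 - (-11) = 20
d = sqrt(12² + 20²) = sqrt(144 + 400) = sqrt(544) = 23.32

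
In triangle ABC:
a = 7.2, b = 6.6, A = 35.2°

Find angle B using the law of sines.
sin(B)/b = sin(A)/a
sin(B) = b·sin(A)/a = 6.6·sin(35.2°)/7.2 = 0.528396
B = arcsin(0.528396) = 31.9°  (b ≤ a, so B ≤ A and the acute solution is unique)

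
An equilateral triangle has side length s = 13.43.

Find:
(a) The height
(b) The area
(a) Height h = s·√3/2 = 13.43·√3/2 = 11.63
(b) Area = (√3/4)·s² = (√3/4)·13.43² = (√3/4)·180.365 = 78.1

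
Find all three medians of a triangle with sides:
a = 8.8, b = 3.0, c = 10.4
Using m_x = ½√(2y² + 2z² - x²):
m_a = ½√(2·3.0² + 2·10.4² - 8.8²) = ½√156.88 = 6.263
m_b = ½√(2·8.8² + 2·10.4² - 3.0²) = ½√362.2 = 9.516
m_c = ½√(2·8.8² + 2·3.0² - 10.4²) = ½√64.72 = 4.022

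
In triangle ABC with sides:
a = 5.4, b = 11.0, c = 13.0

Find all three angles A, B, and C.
By the law of cosines:
cos(A) = (b² + c² - a²)/(2bc) = 0.912028  →  A = 24.21°
cos(B) = (a² + c² - b²)/(2ac) = 0.549573  →  B = 56.66°
cos(C) = (a² + b² - c²)/(2ab) = -0.158586  →  C = 99.12°
Check: A + B + C = 180.0° ✓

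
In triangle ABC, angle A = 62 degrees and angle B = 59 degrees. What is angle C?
Sum of angles in a triangle = 180 degrees
Third angle = 180 - 62 - 59
Third angle = 59 degrees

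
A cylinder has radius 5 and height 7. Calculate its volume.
Volume = pi * r² * h
Volume = pi * 5² * 7
Volume = pi * 25 * 7
Volume = pi * 175
Volume = 549.78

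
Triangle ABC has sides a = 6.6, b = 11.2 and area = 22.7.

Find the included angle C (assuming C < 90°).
Area = ½ab·sin(C)  →  sin(C) = 2·Area/(ab)
sin(C) = 2·22.7/(6.6·11.2) = 0.614177
C = arcsin(0.614177) = 37.89°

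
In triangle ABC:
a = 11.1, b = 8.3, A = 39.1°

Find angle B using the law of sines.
sin(B)/b = sin(A)/a
sin(B) = b·sin(A)/a = 8.3·sin(39.1°)/11.1 = 0.471586
B = arcsin(0.471586) = 28.14°  (b ≤ a, so B ≤ A and the acute solution is unique)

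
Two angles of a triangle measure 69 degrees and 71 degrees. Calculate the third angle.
Sum of angles in a triangle = 180 degrees
Third angle = 180 - 69 - 71
Third angle = 40 degrees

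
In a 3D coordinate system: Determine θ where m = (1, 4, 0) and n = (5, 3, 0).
m·n = 17, |m|² = 17, |n|² = 34
cos θ = 17/√578 ≈ 0.7071
θ ≈ 45.0°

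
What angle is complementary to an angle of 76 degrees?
Complementary angles sum to 90 degrees.
Other angle = 90 - 76
Other angle = 14 degrees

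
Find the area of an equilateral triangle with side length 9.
Area = (sqrt(3)/4) * s²
Area = (sqrt(3)/4) * 9²
Area = (sqrt(3)/4) * 81
Area = 35.07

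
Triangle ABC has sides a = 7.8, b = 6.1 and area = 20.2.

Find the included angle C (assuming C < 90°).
Area = ½ab·sin(C)  →  sin(C) = 2·Area/(ab)
sin(C) = 2·20.2/(7.8·6.1) = 0.849096
C = arcsin(0.849096) = 58.11°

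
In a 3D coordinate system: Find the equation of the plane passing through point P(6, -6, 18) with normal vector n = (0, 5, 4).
d = n·P = (0)(6) + (5)(-6) + (4)(18) = 42
Plane: 5y + 4z = 42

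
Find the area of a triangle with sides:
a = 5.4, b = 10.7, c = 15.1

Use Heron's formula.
s = (a+b+c)/2 = (5.4+10.7+15.1)/2 = 15.6
A = √(s(s-a)(s-b)(s-c)) = √(15.6·10.2·4.9·0.5)
A = √389.844 = 19.74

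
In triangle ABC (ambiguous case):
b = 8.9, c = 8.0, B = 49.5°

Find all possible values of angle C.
sin(C)/c = sin(B)/b  →  sin(C) = c·sin(B)/b = 8.0·sin(49.5°)/8.9 = 0.683511
C₁ = arcsin(0.683511) = 43.12°,  C₂ = 180° - C₁ = 136.88°
Check C₂: A = 180° - 49.5° - 136.88° = -6.38° ≤ 0, rejected
C = 43.12° (one solution)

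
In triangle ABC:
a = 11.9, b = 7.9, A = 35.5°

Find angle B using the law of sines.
sin(B)/b = sin(A)/a
sin(B) = b·sin(A)/a = 7.9·sin(35.5°)/11.9 = 0.385509
B = arcsin(0.385509) = 22.68°  (b ≤ a, so B ≤ A and the acute solution is unique)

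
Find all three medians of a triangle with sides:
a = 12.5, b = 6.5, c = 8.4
Using m_x = ½√(2y² + 2z² - x²):
m_a = ½√(2·6.5² + 2·8.4² - 12.5²) = ½√69.37 = 4.164
m_b = ½√(2·12.5² + 2·8.4² - 6.5²) = ½√411.37 = 10.14
m_c = ½√(2·12.5² + 2·6.5² - 8.4²) = ½√326.44 = 9.034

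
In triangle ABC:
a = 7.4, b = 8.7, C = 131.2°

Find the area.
Using A = ½ab·sin(C):
A = ½·7.4·8.7·sin(131.2°) = ½·64.38·0.752415 = 24.22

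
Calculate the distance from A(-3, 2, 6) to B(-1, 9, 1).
d = √[(2)² + (7)² + (-5)²] = √78 = 8.832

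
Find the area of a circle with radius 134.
Area = pi * r²
Area = pi * 134²
Area = pi * 17956
Area = 56410.44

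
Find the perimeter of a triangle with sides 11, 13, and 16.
Perimeter = sum of all sides
Perimeter = 11 + 13 + 16
Perimeter = 40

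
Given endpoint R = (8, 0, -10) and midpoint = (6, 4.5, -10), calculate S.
S = (2×6 - 8, 2×4.5 - 0, 2×(-10) - (-10)) = (4, 9, -10)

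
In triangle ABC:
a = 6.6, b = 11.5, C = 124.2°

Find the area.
Using A = ½ab·sin(C):
A = ½·6.6·11.5·sin(124.2°) = ½·75.9·0.827081 = 31.39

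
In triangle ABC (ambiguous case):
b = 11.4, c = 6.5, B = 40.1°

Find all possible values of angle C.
sin(C)/c = sin(B)/b  →  sin(C) = c·sin(B)/b = 6.5·sin(40.1°)/11.4 = 0.367263
C₁ = arcsin(0.367263) = 21.55°,  C₂ = 180° - C₁ = 158.45°
Check C₂: A = 180° - 40.1° - 158.45° = -18.55° ≤ 0, rejected
C = 21.55° (one solution)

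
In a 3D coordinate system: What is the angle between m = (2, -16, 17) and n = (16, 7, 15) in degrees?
m·n = 175, |m|² = 549, |n|² = 530
cos θ = 175/√290970 ≈ 0.3244
θ ≈ 71.07°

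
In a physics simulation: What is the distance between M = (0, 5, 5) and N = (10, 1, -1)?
d = √[(10)² + (-4)² + (-6)²] = √152 = 12.33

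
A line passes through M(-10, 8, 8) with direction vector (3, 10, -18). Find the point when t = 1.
P(1) = (-10 + 3(1), 8 + 10(1), 8 + (-18)(1)) = (-7, 18, -10)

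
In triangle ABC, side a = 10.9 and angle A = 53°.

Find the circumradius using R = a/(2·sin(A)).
R = a/(2·sin(A)) = 10.9/(2·sin(53°))
R = 10.9/(2·0.798636) = 10.9/1.597271 = 6.824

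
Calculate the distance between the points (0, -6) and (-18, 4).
Using the distance formula: d = sqrt((x₂-x₁)² + (y₂-y₁)²)
dx = (-18) - 0 = -18
dy = 4 - (-6) = 10
d = sqrt((-18)² + 10²) = sqrt(324 + 100) = sqrt(424) = 20.59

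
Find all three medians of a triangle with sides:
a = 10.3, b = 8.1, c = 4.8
Using m_x = ½√(2y² + 2z² - x²):
m_a = ½√(2·8.1² + 2·4.8² - 10.3²) = ½√71.21 = 4.219
m_b = ½√(2·10.3² + 2·4.8² - 8.1²) = ½√192.65 = 6.94
m_c = ½√(2·10.3² + 2·8.1² - 4.8²) = ½√320.36 = 8.949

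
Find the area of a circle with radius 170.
Area = pi * r²
Area = pi * 170²
Area = pi * 28900
Area = 90792.03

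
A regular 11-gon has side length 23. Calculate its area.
For a regular 11-gon with side length s = 23:
Apothem a = s / (2*tan(pi/11)) = 23 / (2*tan(pi/11)) ≈ 39.1654
Perimeter P = 11 * 23 = 253
Area = (1/2) * P * a = (1/2) * 253 * 39.1654 = 4954.42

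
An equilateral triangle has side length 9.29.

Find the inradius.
For an equilateral triangle, r = s/(2√3) where s is the side.
r = 9.29/(2√3) = 9.29/3.464102 = 2.682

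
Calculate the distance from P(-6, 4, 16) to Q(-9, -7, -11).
d = √[(-3)² + (-11)² + (-27)²] = √859 = 29.31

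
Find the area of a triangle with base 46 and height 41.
Area = (1/2) * base * height
Area = (1/2) * 46 * 41
Area = 943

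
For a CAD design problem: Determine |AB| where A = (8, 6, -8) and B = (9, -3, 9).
d = √[(1)² + (-9)² + (17)²] = √371 = 19.26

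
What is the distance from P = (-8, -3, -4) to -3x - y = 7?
d = |(-3)(-8) + (-1)(-3) + 0(-4) - (7)| / √((-3)² + (-1)² + 0²) = 20/√10 = 6.325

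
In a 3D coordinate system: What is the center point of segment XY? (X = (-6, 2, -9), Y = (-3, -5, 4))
Midpoint = ((-6-3)/2, (2-5)/2, (-9+4)/2) = (-4.5, -1.5, -2.5)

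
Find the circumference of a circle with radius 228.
Circumference = 2 * pi * r
Circumference = 2 * pi * 228
Circumference = 1432.57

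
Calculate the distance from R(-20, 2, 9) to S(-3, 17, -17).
d = √[(17)² + (15)² + (-26)²] = √1190 = 34.5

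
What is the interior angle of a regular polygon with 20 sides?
Interior angle of a regular n-gon = (n-2)*180/n
Interior angle = (20-2)*180/20
Interior angle = 18*180/20
Interior angle = 3240/20
Interior angle = 162 degrees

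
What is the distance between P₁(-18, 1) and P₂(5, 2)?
Using the distance formula: d = sqrt((x₂-x₁)² + (y₂-y₁)²)
dx = 5 - (-18) = 23
dy = 2 - 1 = 1
d = sqrt(23² + 1²) = sqrt(529 + 1) = sqrt(530) = 23.02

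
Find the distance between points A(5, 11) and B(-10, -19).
Using the distance formula: d = sqrt((x₂-x₁)² + (y₂-y₁)²)
dx = (-10) - 5 = -15
dy = (-19) - 11 = -30
d = sqrt((-15)² + (-30)²) = sqrt(225 + 900) = sqrt(1125) = 33.54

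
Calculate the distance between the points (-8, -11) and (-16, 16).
Using the distance formula: d = sqrt((x₂-x₁)² + (y₂-y₁)²)
dx = (-16) - (-8) = -8
dy = 16 - (-11) = 27
d = sqrt((-8)² + 27²) = sqrt(64 + 729) = sqrt(793) = 28.16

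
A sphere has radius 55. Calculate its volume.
Volume = (4/3) * pi * r³
Volume = (4/3) * pi * 55³
Volume = (4/3) * pi * 166375
Volume = 696909.97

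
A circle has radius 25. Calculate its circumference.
Circumference = 2 * pi * r
Circumference = 2 * pi * 25
Circumference = 157.08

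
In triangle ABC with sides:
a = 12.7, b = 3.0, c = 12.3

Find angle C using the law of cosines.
cos(C) = (a² + b² - c²)/(2ab)
cos(C) = (12.7² + 3.0² - 12.3²)/(2·12.7·3.0) = 19/76.2 = 0.249344
C = arccos(0.249344) = 75.56°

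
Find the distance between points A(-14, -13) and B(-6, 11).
Using the distance formula: d = sqrt((x₂-x₁)² + (y₂-y₁)²)
dx = (-6) - (-14) = 8
dy = 11 - (-13) = 24
d = sqrt(8² + 24²) = sqrt(64 + 576) = sqrt(640) = 25.30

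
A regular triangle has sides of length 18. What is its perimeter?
Perimeter = number of sides * side length
Perimeter = 3 * 18
Perimeter = 54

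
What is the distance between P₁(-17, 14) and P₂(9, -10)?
Using the distance formula: d = sqrt((x₂-x₁)² + (y₂-y₁)²)
dx = 9 - (-17) = 26
dy = (-10) - 14 = -24
d = sqrt(26² + (-24)²) = sqrt(676 + 576) = sqrt(1252) = 35.38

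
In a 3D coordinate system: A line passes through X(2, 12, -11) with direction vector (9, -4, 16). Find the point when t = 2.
P(2) = (2 + 9(2), 12 + (-4)(2), -11 + 16(2)) = (20, 4, 21)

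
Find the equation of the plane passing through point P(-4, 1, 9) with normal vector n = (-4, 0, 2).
d = n·P = (-4)(-4) + (0)(1) + (2)(9) = 34
Plane: -4x + 2z = 34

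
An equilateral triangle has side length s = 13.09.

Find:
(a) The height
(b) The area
(a) Height h = s·√3/2 = 13.09·√3/2 = 11.34
(b) Area = (√3/4)·s² = (√3/4)·13.09² = (√3/4)·171.348 = 74.2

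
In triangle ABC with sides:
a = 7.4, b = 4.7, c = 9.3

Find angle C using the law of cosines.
cos(C) = (a² + b² - c²)/(2ab)
cos(C) = (7.4² + 4.7² - 9.3²)/(2·7.4·4.7) = -9.64/69.56 = -0.138585
C = arccos(-0.138585) = 97.97°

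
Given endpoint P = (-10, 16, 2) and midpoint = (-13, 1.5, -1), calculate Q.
Q = (2×(-13) - (-10), 2×1.5 - 16, 2×(-1) - 2) = (-16, -13, -4)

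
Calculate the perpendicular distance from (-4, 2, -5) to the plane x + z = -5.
d = |1(-4) + 0(2) + 1(-5) - (-5)| / √(1² + 0² + 1²) = 4/√2 = 2.828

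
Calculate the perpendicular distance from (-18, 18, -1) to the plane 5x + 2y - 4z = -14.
d = |5(-18) + 2(18) + (-4)(-1) - (-14)| / √(5² + 2² + (-4)²) = 36/√45 = 5.367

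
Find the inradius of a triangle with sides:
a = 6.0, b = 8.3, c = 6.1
s = (a+b+c)/2 = (6.0+8.3+6.1)/2 = 10.2
Area = √(s(s-a)(s-b)(s-c)) = √(10.2·4.2·1.9·4.1) = 18.2681
r = Area/s = 18.2681/10.2 = 1.791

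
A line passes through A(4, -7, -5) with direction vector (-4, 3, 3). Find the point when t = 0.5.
P(0.5) = (4 + (-4)(0.5), -7 + 3(0.5), -5 + 3(0.5)) = (2, -5.5, -3.5)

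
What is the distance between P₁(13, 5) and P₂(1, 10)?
Using the distance formula: d = sqrt((x₂-x₁)² + (y₂-y₁)²)
dx = 1 - 13 = -12
dy = 10 - 5 = 5
d = sqrt((-12)² + 5²) = sqrt(144 + 25) = sqrt(169) = 13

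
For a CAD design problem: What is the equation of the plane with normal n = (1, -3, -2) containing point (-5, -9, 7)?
d = n·P = (1)(-5) + (-3)(-9) + (-2)(7) = 8
Plane: x - 3y - 2z = 8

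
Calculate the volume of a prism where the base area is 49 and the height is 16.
Volume = base area * height
Volume = 49 * 16
Volume = 784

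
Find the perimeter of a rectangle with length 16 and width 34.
Perimeter = 2 * (length + width)
Perimeter = 2 * (16 + 34)
Perimeter = 2 * 50
Perimeter = 100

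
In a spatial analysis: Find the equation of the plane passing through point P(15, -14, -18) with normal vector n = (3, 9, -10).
d = n·P = (3)(15) + (9)(-14) + (-10)(-18) = 99
Plane: 3x + 9y - 10z = 99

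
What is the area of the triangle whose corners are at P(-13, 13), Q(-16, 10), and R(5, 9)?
Using the coordinate formula: Area = (1/2)|x₁(y₂-y₃) + x₂(y₃-y₁) + x₃(y₁-y₂)|
Area = (1/2)|(-13)(10-9) + (-16)(9-13) + 5(13-10)|
Area = (1/2)|(-13)*1 + (-16)*(-4) + 5*3|
Area = (1/2)|(-13) + 64 + 15|
Area = (1/2)*66 = 33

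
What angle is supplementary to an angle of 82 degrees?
Supplementary angles sum to 180 degrees.
Other angle = 180 - 82
Other angle = 98 degrees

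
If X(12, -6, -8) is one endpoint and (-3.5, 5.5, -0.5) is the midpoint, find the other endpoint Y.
Y = (2×(-3.5) - 12, 2×5.5 - (-6), 2×(-0.5) - (-8)) = (-19, 17, 7)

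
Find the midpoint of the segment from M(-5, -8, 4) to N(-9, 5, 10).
Midpoint = ((-5-9)/2, (-8+5)/2, (4+10)/2) = (-7, -1.5, 7)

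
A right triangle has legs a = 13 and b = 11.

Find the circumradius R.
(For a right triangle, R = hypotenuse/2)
Hypotenuse c = √(13² + 11²) = √290 = 17.0294
R = c/2 = 8.515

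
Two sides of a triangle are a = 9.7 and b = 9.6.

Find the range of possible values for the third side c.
By the triangle inequality: |a - b| < c < a + b
|9.7 - 9.6| < c < 9.7 + 9.6
0.1 < c < 19.3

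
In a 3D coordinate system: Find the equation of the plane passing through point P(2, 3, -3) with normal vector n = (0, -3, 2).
d = n·P = (0)(2) + (-3)(3) + (2)(-3) = -15
Plane: -3y + 2z = -15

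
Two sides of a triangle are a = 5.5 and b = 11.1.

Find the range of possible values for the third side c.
By the triangle inequality: |a - b| < c < a + b
|5.5 - 11.1| < c < 5.5 + 11.1
5.6 < c < 16.6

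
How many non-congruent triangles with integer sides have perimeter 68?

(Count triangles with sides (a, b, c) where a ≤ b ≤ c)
With a ≤ b ≤ c and a + b + c = 68, the triangle inequality a + b > c gives c < 68/2, so c ≤ 33.
Iterate a from 1 to ⌊p/3⌋ = 22; for each a, b ranges from a to ⌊(p−a)/2⌋ with c = p − a − b, keeping only c ≥ b.
Triples: (2, 33, 33), (3, 32, 33), (4, 31, 33), …
Count = 96 triangles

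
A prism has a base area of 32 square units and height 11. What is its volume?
Volume = base area * height
Volume = 32 * 11
Volume = 352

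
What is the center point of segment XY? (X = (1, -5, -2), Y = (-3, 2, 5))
Midpoint = ((1-3)/2, (-5+2)/2, (-2+5)/2) = (-1, -1.5, 1.5)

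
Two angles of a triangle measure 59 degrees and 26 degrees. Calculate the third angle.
Sum of angles in a triangle = 180 degrees
Third angle = 180 - 59 - 26
Third angle = 95 degrees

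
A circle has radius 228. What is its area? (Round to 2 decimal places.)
Area = pi * r²
Area = pi * 228²
Area = pi * 51984
Area = 163312.55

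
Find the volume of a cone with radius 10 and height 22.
Volume = (1/3) * pi * r² * h
Volume = (1/3) * pi * 10² * 22
Volume = (1/3) * pi * 100 * 22
Volume = (1/3) * pi * 2200
Volume = 2303.83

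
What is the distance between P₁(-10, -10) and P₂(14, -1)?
Using the distance formula: d = sqrt((x₂-x₁)² + (y₂-y₁)²)
dx = 14 - (-10) = 24
dy = (-1) - (-10) = 9
d = sqrt(24² + 9²) = sqrt(576 + 81) = sqrt(657) = 25.63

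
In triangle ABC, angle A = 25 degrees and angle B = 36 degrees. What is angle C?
Sum of angles in a triangle = 180 degrees
Third angle = 180 - 25 - 36
Third angle = 119 degrees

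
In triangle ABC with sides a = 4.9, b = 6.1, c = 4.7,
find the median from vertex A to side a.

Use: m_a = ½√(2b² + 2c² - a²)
m_a = ½√(2·6.1² + 2·4.7² - 4.9²)
m_a = ½√(74.42 + 44.18 - 24.01) = ½√94.59 = 4.863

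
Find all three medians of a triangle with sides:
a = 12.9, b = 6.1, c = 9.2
Using m_x = ½√(2y² + 2z² - x²):
m_a = ½√(2·6.1² + 2·9.2² - 12.9²) = ½√77.29 = 4.396
m_b = ½√(2·12.9² + 2·9.2² - 6.1²) = ½√464.89 = 10.78
m_c = ½√(2·12.9² + 2·6.1² - 9.2²) = ½√322.6 = 8.981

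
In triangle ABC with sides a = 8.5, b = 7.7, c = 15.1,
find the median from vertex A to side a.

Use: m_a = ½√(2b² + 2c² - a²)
m_a = ½√(2·7.7² + 2·15.1² - 8.5²)
m_a = ½√(118.58 + 456.02 - 72.25) = ½√502.35 = 11.21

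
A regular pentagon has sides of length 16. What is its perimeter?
Perimeter = number of sides * side length
Perimeter = 5 * 16
Perimeter = 80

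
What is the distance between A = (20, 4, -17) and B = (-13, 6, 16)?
d = √[(-33)² + (2)² + (33)²] = √2182 = 46.71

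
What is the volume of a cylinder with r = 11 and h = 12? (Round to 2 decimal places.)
Volume = pi * r² * h
Volume = pi * 11² * 12
Volume = pi * 121 * 12
Volume = pi * 1452
Volume = 4561.59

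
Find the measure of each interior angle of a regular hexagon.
Interior angle of a regular n-gon = (n-2)*180/n
Interior angle = (6-2)*180/6
Interior angle = 4*180/6
Interior angle = 720/6
Interior angle = 120 degrees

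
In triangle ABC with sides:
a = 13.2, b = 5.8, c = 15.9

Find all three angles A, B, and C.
By the law of cosines:
cos(A) = (b² + c² - a²)/(2bc) = 0.608382  →  A = 52.53°
cos(B) = (a² + c² - b²)/(2ac) = 0.937226  →  B = 20.41°
cos(C) = (a² + b² - c²)/(2ab) = -0.293430  →  C = 107.1°
Check: A + B + C = 180.0° ✓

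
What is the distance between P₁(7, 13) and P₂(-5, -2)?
Using the distance formula: d = sqrt((x₂-x₁)² + (y₂-y₁)²)
dx = (-5) - 7 = -12
dy = (-2) - 13 = -15
d = sqrt((-12)² + (-15)²) = sqrt(144 + 225) = sqrt(369) = 19.21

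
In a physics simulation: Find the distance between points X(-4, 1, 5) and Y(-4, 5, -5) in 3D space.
d = √[(0)² + (4)² + (-10)²] = √116 = 10.77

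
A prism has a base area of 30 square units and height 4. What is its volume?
Volume = base area * height
Volume = 30 * 4
Volume = 120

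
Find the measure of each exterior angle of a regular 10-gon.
Exterior angle of a regular n-gon = 360/n
Exterior angle = 360/10
Exterior angle = 36 degrees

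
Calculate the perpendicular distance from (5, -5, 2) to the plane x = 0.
d = |1(5) + 0(-5) + 0(2) - (0)| / √(1² + 0² + 0²) = 5/√1 = 5.0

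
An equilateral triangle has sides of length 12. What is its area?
Area = (sqrt(3)/4) * s²
Area = (sqrt(3)/4) * 12²
Area = (sqrt(3)/4) * 144
Area = 62.35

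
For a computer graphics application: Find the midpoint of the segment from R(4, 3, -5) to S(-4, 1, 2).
Midpoint = ((4-4)/2, (3+1)/2, (-5+2)/2) = (0, 2, -1.5)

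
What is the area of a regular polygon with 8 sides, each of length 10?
For a regular 8-gon with side length s = 10:
Apothem a = s / (2*tan(pi/8)) = 10 / (2*tan(pi/8)) ≈ 12.0711
Perimeter P = 8 * 10 = 80
Area = (1/2) * P * a = (1/2) * 80 * 12.0711 = 482.84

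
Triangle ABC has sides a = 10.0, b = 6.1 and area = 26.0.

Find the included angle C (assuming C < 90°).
Area = ½ab·sin(C)  →  sin(C) = 2·Area/(ab)
sin(C) = 2·26.0/(10.0·6.1) = 0.852459
C = arcsin(0.852459) = 58.48°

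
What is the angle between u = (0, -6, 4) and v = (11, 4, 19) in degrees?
u·v = 52, |u|² = 52, |v|² = 498
cos θ = 52/√25896 ≈ 0.3231
θ ≈ 71.15°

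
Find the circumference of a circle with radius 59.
Circumference = 2 * pi * r
Circumference = 2 * pi * 59
Circumference = 370.71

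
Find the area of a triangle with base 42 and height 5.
Area = (1/2) * base * height
Area = (1/2) * 42 * 5
Area = 105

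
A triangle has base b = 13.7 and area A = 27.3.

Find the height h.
A = ½bh  →  h = 2A/b
h = 2·27.3/13.7 = 3.985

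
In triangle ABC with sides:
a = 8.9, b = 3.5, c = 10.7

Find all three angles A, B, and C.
By the law of cosines:
cos(A) = (b² + c² - a²)/(2bc) = 0.634579  →  A = 50.61°
cos(B) = (a² + c² - b²)/(2ac) = 0.952693  →  B = 17.69°
cos(C) = (a² + b² - c²)/(2ab) = -0.369663  →  C = 111.7°
Check: A + B + C = 180.0° ✓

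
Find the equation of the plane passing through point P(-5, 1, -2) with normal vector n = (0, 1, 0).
d = n·P = (0)(-5) + (1)(1) + (0)(-2) = 1
Plane: y = 1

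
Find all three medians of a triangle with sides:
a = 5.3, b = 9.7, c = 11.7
Using m_x = ½√(2y² + 2z² - x²):
m_a = ½√(2·9.7² + 2·11.7² - 5.3²) = ½√433.87 = 10.41
m_b = ½√(2·5.3² + 2·11.7² - 9.7²) = ½√235.87 = 7.679
m_c = ½√(2·5.3² + 2·9.7² - 11.7²) = ½√107.47 = 5.183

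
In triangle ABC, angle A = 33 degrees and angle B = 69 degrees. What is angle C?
Sum of angles in a triangle = 180 degrees
Third angle = 180 - 33 - 69
Third angle = 78 degrees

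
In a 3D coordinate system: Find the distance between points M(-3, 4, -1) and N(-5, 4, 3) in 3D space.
d = √[(-2)² + (0)² + (4)²] = √20 = 4.472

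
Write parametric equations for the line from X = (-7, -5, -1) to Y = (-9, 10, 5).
Direction vector d = Y - X = (-2, 15, 6)
x = -7 - 2t, y = -5 + 15t, z = -1 + 6t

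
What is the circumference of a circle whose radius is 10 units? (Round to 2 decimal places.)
Circumference = 2 * pi * r
Circumference = 2 * pi * 10
Circumference = 62.83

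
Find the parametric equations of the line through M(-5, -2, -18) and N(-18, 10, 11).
Direction vector d = N - M = (-13, 12, 29)
x = -5 - 13t, y = -2 + 12t, z = -18 + 29t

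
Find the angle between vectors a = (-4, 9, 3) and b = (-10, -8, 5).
a·b = -17, |a|² = 106, |b|² = 189
cos θ = -17/√20034 ≈ -0.1201
θ ≈ 96.9°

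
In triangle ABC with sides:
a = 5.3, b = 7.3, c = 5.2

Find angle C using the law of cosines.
cos(C) = (a² + b² - c²)/(2ab)
cos(C) = (5.3² + 7.3² - 5.2²)/(2·5.3·7.3) = 54.34/77.38 = 0.702249
C = arccos(0.702249) = 45.39°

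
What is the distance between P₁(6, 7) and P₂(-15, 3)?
Using the distance formula: d = sqrt((x₂-x₁)² + (y₂-y₁)²)
dx = (-15) - 6 = -21
dy = 3 - 7 = -4
d = sqrt((-21)² + (-4)²) = sqrt(441 + 16) = sqrt(457) = 21.38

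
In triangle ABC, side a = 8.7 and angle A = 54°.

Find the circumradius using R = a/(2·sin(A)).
R = a/(2·sin(A)) = 8.7/(2·sin(54°))
R = 8.7/(2·0.809017) = 8.7/1.618034 = 5.377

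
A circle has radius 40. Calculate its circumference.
Circumference = 2 * pi * r
Circumference = 2 * pi * 40
Circumference = 251.33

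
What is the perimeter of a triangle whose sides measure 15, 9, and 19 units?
Perimeter = sum of all sides
Perimeter = 15 + 9 + 19
Perimeter = 43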